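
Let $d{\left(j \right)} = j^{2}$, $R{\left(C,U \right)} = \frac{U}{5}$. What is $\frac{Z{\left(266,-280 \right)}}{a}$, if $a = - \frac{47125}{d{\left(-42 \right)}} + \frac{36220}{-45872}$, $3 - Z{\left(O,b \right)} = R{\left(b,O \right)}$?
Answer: $\frac{634702194}{347751575} \approx 1.8252$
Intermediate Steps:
$R{\left(C,U \right)} = \frac{U}{5}$ ($R{\left(C,U \right)} = U \frac{1}{5} = \frac{U}{5}$)
$Z{\left(O,b \right)} = 3 - \frac{O}{5}$
$a = - \frac{69550315}{2528694}$ ($a = - \frac{47125}{\left(-42\right)^{2}} + \frac{36220}{-45872} = - \frac{47125}{1764} + 36220 \left(- \frac{1}{45872}\right) = \left(-47125\right) \frac{1}{1764} - \frac{9055}{11468} = - \frac{47125}{1764} - \frac{9055}{11468} = - \frac{69550315}{2528694} \approx -27.504$)
$\frac{Z{\left(266,-280 \right)}}{a} = \frac{3 - \frac{266}{5}}{- \frac{69550315}{2528694}} = \left(3 - \frac{266}{5}\right) \left(- \frac{2528694}{69550315}\right) = \left(- \frac{251}{5}\right) \left(- \frac{2528694}{69550315}\right) = \frac{634702194}{347751575}$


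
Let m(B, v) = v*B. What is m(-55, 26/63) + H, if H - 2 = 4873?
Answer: 305695/63 ≈ 4852.3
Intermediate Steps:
H = 4875 (H = 2 + 4873 = 4875)
m(B, v) = B*v
m(-55, 26/63) + H = -1430/63 + 4875 = 305695/63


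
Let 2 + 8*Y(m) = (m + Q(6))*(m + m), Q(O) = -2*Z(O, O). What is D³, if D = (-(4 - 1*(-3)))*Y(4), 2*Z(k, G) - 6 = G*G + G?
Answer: 1902014919/64 ≈ 2.9719e+7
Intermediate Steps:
Z(k, G) = 3 + G/2 + G²/2 (Z(k, G) = 3 + (G*G + G)/2 = 3 + (G² + G)/2 = 3 + (G + G²)/2 = 3 + (G/2 + G²/2) = 3 + G/2 + G²/2)
Q(O) = -6 - O - O² (Q(O) = -2*(3 + O/2 + O²/2) = -6 - O - O²)
Y(m) = -¼ + m*(-48 + m)/4 (Y(m) = -¼ + ((m + (-6 - 1*6 - 1*6²))*(m + m))/8 = -¼ + ((m + (-6 - 6 - 1*36))*(2*m))/8 = -¼ + ((m + (-6 - 6 - 36))*(2*m))/8 = -¼ + ((m - 48)*(2*m))/8 = -¼ + ((-48 + m)*(2*m))/8 = -¼ + (2*m*(-48 + m))/8 = -¼ + m*(-48 + m)/4)
D = 1239/4 (D = (-(4 - 1*(-3)))*(-¼ - 12*4 + (¼)*4²) = (-(4 + 3))*(-¼ - 48 + (¼)*16) = (-1*7)*(-¼ - 48 + 4) = -7*(-177/4) = 1239/4 ≈ 309.75)
D³ = (1239/4)³ = 1902014919/64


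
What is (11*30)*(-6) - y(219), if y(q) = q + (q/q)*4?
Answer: -2203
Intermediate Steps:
y(q) = 4 + q (y(q) = q + 1*4 = q + 4 = 4 + q)
(11*30)*(-6) - y(219) = (11*30)*(-6) - (4 + 219) = 330*(-6) - 1*223 = -1980 - 223 = -2203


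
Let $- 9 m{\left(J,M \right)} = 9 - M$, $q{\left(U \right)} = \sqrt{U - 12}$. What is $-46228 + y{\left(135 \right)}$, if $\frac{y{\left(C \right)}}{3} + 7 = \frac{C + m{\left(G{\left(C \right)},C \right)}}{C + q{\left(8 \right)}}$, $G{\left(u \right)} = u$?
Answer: $- \frac{843012676}{18229} - \frac{894 i}{18229} \approx -46246.0 - 0.049043 i$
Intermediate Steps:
$q{\left(U \right)} = \sqrt{-12 + U}$
$m{\left(J,M \right)} = -1 + \frac{M}{9}$ ($m{\left(J,M \right)} = - \frac{9 - M}{9} = -1 + \frac{M}{9}$)
$y{\left(C \right)} = -21 + \frac{3 \left(-1 + \frac{10 C}{9}\right)}{C + 2 i}$ ($y{\left(C \right)} = -21 + 3 \frac{C + \left(-1 + \frac{C}{9}\right)}{C + \sqrt{-12 + 8}} = -21 + 3 \frac{-1 + \frac{10 C}{9}}{C + \sqrt{-4}} = -21 + 3 \frac{-1 + \frac{10 C}{9}}{C + 2 i} = -21 + \frac{3 \left(-1 + \frac{10 C}{9}\right)}{C + 2 i}$)
$-46228 + y{\left(135 \right)} = -46228 + \frac{-9 - 126 i - 7155}{3 \left(135 + 2 i\right)} = -46228 + \frac{\frac{135 - 2 i}{18229} \left(-9 - 126 i - 7155\right)}{3} = -46228 + \frac{\frac{135 - 2 i}{18229} \left(-7164 - 126 i\right)}{3} = -46228 + \frac{\left(-7164 - 126 i\right) \left(135 - 2 i\right)}{54687}$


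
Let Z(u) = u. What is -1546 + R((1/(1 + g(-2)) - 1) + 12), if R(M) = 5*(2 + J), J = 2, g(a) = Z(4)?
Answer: -1526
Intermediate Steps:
g(a) = 4
R(M) = 20 (R(M) = 5*(2 + 2) = 5*4 = 20)
-1546 + R((1/(1 + g(-2)) - 1) + 12) = -1546 + 20 = -1526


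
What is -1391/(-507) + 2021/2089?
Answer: 302342/81471 ≈ 3.7110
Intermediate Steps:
-1391/(-507) + 2021/2089 = -1391*(-1/507) + 2021*(1/2089) = 107/39 + 2021/2089 = 302342/81471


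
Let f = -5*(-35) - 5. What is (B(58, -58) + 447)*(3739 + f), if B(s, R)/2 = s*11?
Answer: 6735207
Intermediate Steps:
B(s, R) = 22*s (B(s, R) = 2*(s*11) = 2*(11*s) = 22*s)
f = 170 (f = 175 - 5 = 170)
(B(58, -58) + 447)*(3739 + f) = (22*58 + 447)*(3739 + 170) = (1276 + 447)*3909 = 1723*3909 = 6735207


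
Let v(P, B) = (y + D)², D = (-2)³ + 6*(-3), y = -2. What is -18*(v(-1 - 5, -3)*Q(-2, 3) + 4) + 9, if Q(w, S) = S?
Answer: -42399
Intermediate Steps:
D = -26 (D = -8 - 18 = -26)
v(P, B) = 784 (v(P, B) = (-2 - 26)² = (-28)² = 784)
-18*(v(-1 - 5, -3)*Q(-2, 3) + 4) + 9 = -18*(784*3 + 4) + 9 = -18*(2352 + 4) + 9 = -18*2356 + 9 = -42408 + 9 = -42399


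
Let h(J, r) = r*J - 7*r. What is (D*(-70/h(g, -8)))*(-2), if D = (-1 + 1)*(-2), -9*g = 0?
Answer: 0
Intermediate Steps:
g = 0 (g = -⅑*0 = 0)
h(J, r) = -7*r + J*r (h(J, r) = J*r - 7*r = -7*r + J*r)
D = 0 (D = 0*(-2) = 0)
(D*(-70/h(g, -8)))*(-2) = (0*(-70*(-1/(8*(-7 + 0)))))*(-2) = (0*(-70/((-8*(-7)))))*(-2) = (0*(-70/56))*(-2) = (0*(-70*1/56))*(-2) = (0*(-5/4))*(-2) = 0*(-2) = 0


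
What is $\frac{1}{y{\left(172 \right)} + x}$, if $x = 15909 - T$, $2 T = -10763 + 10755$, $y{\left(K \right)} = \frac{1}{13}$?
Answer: $\frac{13}{206870} \approx 6.2841 \cdot 10^{-5}$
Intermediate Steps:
$y{\left(K \right)} = \frac{1}{13}$
$T = -4$ ($T = \frac{-10763 + 10755}{2} = \frac{1}{2} \left(-8\right) = -4$)
$x = 15913$ ($x = 15909 - -4 = 15909 + 4 = 15913$)
$\frac{1}{y{\left(172 \right)} + x} = \frac{1}{\frac{1}{13} + 15913} = \frac{1}{\frac{206870}{13}} = \frac{13}{206870}$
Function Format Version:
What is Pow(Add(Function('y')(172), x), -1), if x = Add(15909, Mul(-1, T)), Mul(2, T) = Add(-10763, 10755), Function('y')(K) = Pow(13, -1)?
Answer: Rational(13, 206870) ≈ 6.2841e-5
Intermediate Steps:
Function('y')(K) = Rational(1, 13)
T = -4 (T = Mul(Rational(1, 2), Add(-10763, 10755)) = Mul(Rational(1, 2), -8) = -4)
x = 15913 (x = Add(15909, Mul(-1, -4)) = Add(15909, 4) = 15913)
Pow(Add(Function('y')(172), x), -1) = Pow(Add(Rational(1, 13), 15913), -1) = Pow(Rational(206870, 13), -1) = Rational(13, 206870)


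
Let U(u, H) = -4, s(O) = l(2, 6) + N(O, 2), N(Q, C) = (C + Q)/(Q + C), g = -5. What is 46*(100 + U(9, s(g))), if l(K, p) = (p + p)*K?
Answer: 4416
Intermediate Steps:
l(K, p) = 2*K*p (l(K, p) = (2*p)*K = 2*K*p)
N(Q, C) = 1 (N(Q, C) = (C + Q)/(C + Q) = 1)
s(O) = 25 (s(O) = 2*2*6 + 1 = 24 + 1 = 25)
46*(100 + U(9, s(g))) = 46*(100 - 4) = 46*96 = 4416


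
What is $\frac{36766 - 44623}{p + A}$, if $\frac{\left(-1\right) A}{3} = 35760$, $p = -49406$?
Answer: $\frac{7857}{156686} \approx 0.050145$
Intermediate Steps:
$A = -107280$ ($A = \left(-3\right) 35760 = -107280$)
$\frac{36766 - 44623}{p + A} = \frac{36766 - 44623}{-49406 - 107280} = - \frac{7857}{-156686} = \left(-7857\right) \left(- \frac{1}{156686}\right) = \frac{7857}{156686}$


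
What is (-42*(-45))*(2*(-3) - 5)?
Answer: -20790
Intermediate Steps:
(-42*(-45))*(2*(-3) - 5) = 1890*(-6 - 5) = 1890*(-11) = -20790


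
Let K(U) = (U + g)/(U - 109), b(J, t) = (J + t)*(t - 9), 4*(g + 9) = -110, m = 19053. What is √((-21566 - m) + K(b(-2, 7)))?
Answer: I*√2300800502/238 ≈ 201.54*I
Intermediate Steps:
g = -73/2 (g = -9 + (¼)*(-110) = -9 - 55/2 = -73/2 ≈ -36.500)
b(J, t) = (-9 + t)*(J + t) (b(J, t) = (J + t)*(-9 + t) = (-9 + t)*(J + t))
K(U) = (-73/2 + U)/(-109 + U) (K(U) = (U - 73/2)/(U - 109) = (-73/2 + U)/(-109 + U))
√((-21566 - m) + K(b(-2, 7))) = √((-21566 - 1*19053) + (-73/2 + (7² - 9*(-2) - 9*7 - 2*7))/(-109 + (7² - 9*(-2) - 9*7 - 2*7))) = √((-21566 - 19053) + (-73/2 + (49 + 18 - 63 - 14))/(-109 + (49 + 18 - 63 - 14))) = √(-40619 + (-73/2 - 10)/(-109 - 10)) = √(-40619 - 93/2/(-119)) = √(-40619 - 1/119*(-93/2)) = √(-40619 + 93/238) = √(-9667229/238) = I*√2300800502/238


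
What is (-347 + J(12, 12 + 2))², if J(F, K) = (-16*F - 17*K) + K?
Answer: 582169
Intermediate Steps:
J(F, K) = -16*F - 16*K (J(F, K) = (-17*K - 16*F) + K = -16*F - 16*K)
(-347 + J(12, 12 + 2))² = (-347 + (-16*12 - 16*(12 + 2)))² = (-347 + (-192 - 16*14))² = (-347 + (-192 - 224))² = (-347 - 416)² = (-763)² = 582169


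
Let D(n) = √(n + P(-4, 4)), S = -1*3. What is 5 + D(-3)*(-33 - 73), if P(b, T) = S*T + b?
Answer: 5 - 106*I*√19 ≈ 5.0 - 462.04*I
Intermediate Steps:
S = -3
P(b, T) = b - 3*T (P(b, T) = -3*T + b = b - 3*T)
D(n) = √(-16 + n) (D(n) = √(n + (-4 - 3*4)) = √(n + (-4 - 12)) = √(n - 16) = √(-16 + n))
5 + D(-3)*(-33 - 73) = 5 + √(-16 - 3)*(-33 - 73) = 5 + √(-19)*(-106) = 5 + (I*√19)*(-106) = 5 - 106*I*√19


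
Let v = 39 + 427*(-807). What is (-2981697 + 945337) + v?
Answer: -2380910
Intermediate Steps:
v = -344550 (v = 39 - 344589 = -344550)
(-2981697 + 945337) + v = (-2981697 + 945337) - 344550 = -2036360 - 344550 = -2380910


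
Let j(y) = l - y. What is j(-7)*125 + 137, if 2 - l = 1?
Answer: 1137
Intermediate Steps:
l = 1 (l = 2 - 1*1 = 2 - 1 = 1)
j(y) = 1 - y
j(-7)*125 + 137 = (1 - 1*(-7))*125 + 137 = (1 + 7)*125 + 137 = 8*125 + 137 = 1000 + 137 = 1137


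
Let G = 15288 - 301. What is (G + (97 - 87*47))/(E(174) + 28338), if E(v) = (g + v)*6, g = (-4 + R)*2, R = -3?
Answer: 3665/9766 ≈ 0.37528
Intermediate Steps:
g = -14 (g = (-4 - 3)*2 = -7*2 = -14)
G = 14987
E(v) = -84 + 6*v (E(v) = (-14 + v)*6 = -84 + 6*v)
(G + (97 - 87*47))/(E(174) + 28338) = (14987 + (97 - 87*47))/((-84 + 6*174) + 28338) = (14987 + (97 - 4089))/((-84 + 1044) + 28338) = (14987 - 3992)/(960 + 28338) = 10995/29298 = 10995*(1/29298) = 3665/9766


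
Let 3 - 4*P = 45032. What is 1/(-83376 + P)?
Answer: -4/378533 ≈ -1.0567e-5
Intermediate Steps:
P = -45029/4 (P = ¾ - ¼*45032 = ¾ - 11258 = -45029/4 ≈ -11257.)
1/(-83376 + P) = 1/(-83376 - 45029/4) = 1/(-378533/4) = -4/378533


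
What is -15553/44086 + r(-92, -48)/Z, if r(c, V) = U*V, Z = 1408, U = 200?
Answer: -3477533/484946 ≈ -7.1710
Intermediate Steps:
r(c, V) = 200*V
-15553/44086 + r(-92, -48)/Z = -15553/44086 + (200*(-48))/1408 = -15553*1/44086 - 9600*1/1408 = -15553/44086 - 75/11 = -3477533/484946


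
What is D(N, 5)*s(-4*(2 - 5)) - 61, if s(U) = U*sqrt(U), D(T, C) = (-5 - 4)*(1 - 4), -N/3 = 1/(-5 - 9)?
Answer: -61 + 648*sqrt(3) ≈ 1061.4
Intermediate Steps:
N = 3/14 (N = -3/(-5 - 9) = -3/(-14) = -3*(-1/14) = 3/14 ≈ 0.21429)
D(T, C) = 27 (D(T, C) = -9*(-3) = 27)
s(U) = U**(3/2)
D(N, 5)*s(-4*(2 - 5)) - 61 = 27*(-4*(2 - 5))**(3/2) - 61 = 27*(-4*(-3))**(3/2) - 61 = 27*12**(3/2) - 61 = 27*(24*sqrt(3)) - 61 = 648*sqrt(3) - 61 = -61 + 648*sqrt(3)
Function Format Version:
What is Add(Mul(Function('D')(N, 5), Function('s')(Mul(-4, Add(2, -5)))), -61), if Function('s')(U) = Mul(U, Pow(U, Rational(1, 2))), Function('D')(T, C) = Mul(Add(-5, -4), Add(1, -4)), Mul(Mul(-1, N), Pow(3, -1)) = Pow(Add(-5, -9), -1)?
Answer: Add(-61, Mul(648, Pow(3, Rational(1, 2)))) ≈ 1061.4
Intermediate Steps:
N = Rational(3, 14) (N = Mul(-3, Pow(Add(-5, -9), -1)) = Mul(-3, Pow(-14, -1)) = Mul(-3, Rational(-1, 14)) = Rational(3, 14) ≈ 0.21429)
Function('D')(T, C) = 27 (Function('D')(T, C) = Mul(-9, -3) = 27)
Function('s')(U) = Pow(U, Rational(3, 2))
Add(Mul(Function('D')(N, 5), Function('s')(Mul(-4, Add(2, -5)))), -61) = Add(Mul(27, Pow(Mul(-4, Add(2, -5)), Rational(3, 2))), -61) = Add(Mul(27, Pow(Mul(-4, -3), Rational(3, 2))), -61) = Add(Mul(27, Pow(12, Rational(3, 2))), -61) = Add(Mul(27, Mul(24, Pow(3, Rational(1, 2)))), -61) = Add(Mul(648, Pow(3, Rational(1, 2))), -61) = Add(-61, Mul(648, Pow(3, Rational(1, 2))))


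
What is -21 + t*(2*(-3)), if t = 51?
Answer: -327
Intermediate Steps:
-21 + t*(2*(-3)) = -21 + 51*(2*(-3)) = -21 + 51*(-6) = -21 - 306 = -327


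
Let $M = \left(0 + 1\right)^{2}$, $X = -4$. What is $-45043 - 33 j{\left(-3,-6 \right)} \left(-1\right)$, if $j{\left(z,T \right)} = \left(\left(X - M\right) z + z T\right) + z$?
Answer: $-44053$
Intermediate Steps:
$M = 1$ ($M = 1^{2} = 1$)
$j{\left(z,T \right)} = - 4 z + T z$ ($j{\left(z,T \right)} = \left(\left(-4 - 1\right) z + z T\right) + z = \left(\left(-4 - 1\right) z + T z\right) + z = \left(- 5 z + T z\right) + z = - 4 z + T z$)
$-45043 - 33 j{\left(-3,-6 \right)} \left(-1\right) = -45043 - 33 \left(- 3 \left(-4 - 6\right)\right) \left(-1\right) = -45043 - 33 \left(\left(-3\right) \left(-10\right)\right) \left(-1\right) = -45043 - 33 \cdot 30 \left(-1\right) = -45043 - 990 \left(-1\right) = -45043 - -990 = -45043 + 990 = -44053$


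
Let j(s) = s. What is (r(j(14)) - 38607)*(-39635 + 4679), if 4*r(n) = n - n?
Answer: 1349546292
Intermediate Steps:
r(n) = 0 (r(n) = (n - n)/4 = (¼)*0 = 0)
(r(j(14)) - 38607)*(-39635 + 4679) = (0 - 38607)*(-39635 + 4679) = -38607*(-34956) = 1349546292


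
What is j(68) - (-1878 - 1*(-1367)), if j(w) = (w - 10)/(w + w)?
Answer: 34777/68 ≈ 511.43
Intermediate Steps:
j(w) = (-10 + w)/(2*w) (j(w) = (-10 + w)/((2*w)) = (-10 + w)*(1/(2*w)) = (-10 + w)/(2*w))
j(68) - (-1878 - 1*(-1367)) = (1/2)*(-10 + 68)/68 - (-1878 - 1*(-1367)) = (1/2)*(1/68)*58 - (-1878 + 1367) = 29/68 - 1*(-511) = 29/68 + 511 = 34777/68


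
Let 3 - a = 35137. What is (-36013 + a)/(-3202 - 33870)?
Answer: 71147/37072 ≈ 1.9192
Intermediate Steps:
a = -35134 (a = 3 - 1*35137 = 3 - 35137 = -35134)
(-36013 + a)/(-3202 - 33870) = (-36013 - 35134)/(-3202 - 33870) = -71147/(-37072) = -71147*(-1/37072) = 71147/37072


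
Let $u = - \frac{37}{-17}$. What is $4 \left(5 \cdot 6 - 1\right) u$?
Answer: $\frac{4292}{17} \approx 252.47$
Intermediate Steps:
$u = \frac{37}{17}$ ($u = \left(-37\right) \left(- \frac{1}{17}\right) = \frac{37}{17} \approx 2.1765$)
$4 \left(5 \cdot 6 - 1\right) u = 4 \left(5 \cdot 6 - 1\right) \frac{37}{17} = 4 \left(30 - 1\right) \frac{37}{17} = 4 \cdot 29 \cdot \frac{37}{17} = 116 \cdot \frac{37}{17} = \frac{4292}{17}$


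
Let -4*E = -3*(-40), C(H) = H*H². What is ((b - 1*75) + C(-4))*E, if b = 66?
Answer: 2190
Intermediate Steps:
C(H) = H³
E = -30 (E = -(-3)*(-40)/4 = -¼*120 = -30)
((b - 1*75) + C(-4))*E = ((66 - 1*75) + (-4)³)*(-30) = ((66 - 75) - 64)*(-30) = (-9 - 64)*(-30) = -73*(-30) = 2190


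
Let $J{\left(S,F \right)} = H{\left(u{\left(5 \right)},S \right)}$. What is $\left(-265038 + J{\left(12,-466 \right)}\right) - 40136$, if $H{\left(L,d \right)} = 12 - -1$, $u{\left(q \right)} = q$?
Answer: $-305161$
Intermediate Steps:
$H{\left(L,d \right)} = 13$ ($H{\left(L,d \right)} = 12 + 1 = 13$)
$J{\left(S,F \right)} = 13$
$\left(-265038 + J{\left(12,-466 \right)}\right) - 40136 = \left(-265038 + 13\right) - 40136 = -265025 - 40136 = -305161$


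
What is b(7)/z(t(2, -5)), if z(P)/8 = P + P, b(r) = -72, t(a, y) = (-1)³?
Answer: 9/2 ≈ 4.5000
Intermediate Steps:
t(a, y) = -1
z(P) = 16*P (z(P) = 8*(P + P) = 8*(2*P) = 16*P)
b(7)/z(t(2, -5)) = -72/(16*(-1)) = -72/(-16) = -72*(-1/16) = 9/2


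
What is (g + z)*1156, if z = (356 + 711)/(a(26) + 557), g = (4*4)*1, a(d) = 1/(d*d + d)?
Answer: 8098096744/391015 ≈ 20710.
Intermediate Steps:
a(d) = 1/(d + d²) (a(d) = 1/(d² + d) = 1/(d + d²))
g = 16 (g = 16*1 = 16)
z = 749034/391015 (z = (356 + 711)/(1/(26*(1 + 26)) + 557) = 1067/((1/26)/27 + 557) = 1067/((1/26)*(1/27) + 557) = 1067/(1/702 + 557) = 1067/(391015/702) = 1067*(702/391015) = 749034/391015 ≈ 1.9156)
(g + z)*1156 = (16 + 749034/391015)*1156 = (7005274/391015)*1156 = 8098096744/391015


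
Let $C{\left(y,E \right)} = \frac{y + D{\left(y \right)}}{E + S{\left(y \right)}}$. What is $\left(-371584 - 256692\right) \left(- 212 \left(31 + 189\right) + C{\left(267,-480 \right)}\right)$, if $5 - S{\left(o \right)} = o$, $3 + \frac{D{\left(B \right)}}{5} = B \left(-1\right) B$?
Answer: $\frac{10759442312806}{371} \approx 2.9001 \cdot 10^{10}$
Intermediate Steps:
$D{\left(B \right)} = -15 - 5 B^{2}$ ($D{\left(B \right)} = -15 + 5 B \left(-1\right) B = -15 + 5 - B B = -15 + 5 \left(- B^{2}\right) = -15 - 5 B^{2}$)
$S{\left(o \right)} = 5 - o$
$C{\left(y,E \right)} = \frac{-15 + y - 5 y^{2}}{5 + E - y}$ ($C{\left(y,E \right)} = \frac{y - \left(15 + 5 y^{2}\right)}{E - \left(-5 + y\right)} = \frac{-15 + y - 5 y^{2}}{5 + E - y}$)
$\left(-371584 - 256692\right) \left(- 212 \left(31 + 189\right) + C{\left(267,-480 \right)}\right) = \left(-371584 - 256692\right) \left(- 212 \left(31 + 189\right) + \frac{-15 + 267 - 5 \cdot 267^{2}}{5 - 480 - 267}\right) = - 628276 \left(\left(-212\right) 220 + \frac{-15 + 267 - 356445}{5 - 480 - 267}\right) = - 628276 \left(-46640 + \frac{-15 + 267 - 356445}{-742}\right) = - 628276 \left(-46640 - - \frac{356193}{742}\right) = - 628276 \left(-46640 + \frac{356193}{742}\right) = \left(-628276\right) \left(- \frac{34250687}{742}\right) = \frac{10759442312806}{371}$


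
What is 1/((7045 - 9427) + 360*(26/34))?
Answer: -17/35814 ≈ -0.00047467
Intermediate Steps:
1/((7045 - 9427) + 360*(26/34)) = 1/(-2382 + 360*(26*(1/34))) = 1/(-2382 + 360*(13/17)) = 1/(-2382 + 4680/17) = 1/(-35814/17) = -17/35814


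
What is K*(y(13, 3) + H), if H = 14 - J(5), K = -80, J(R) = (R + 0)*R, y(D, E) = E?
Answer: 640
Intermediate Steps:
J(R) = R² (J(R) = R*R = R²)
H = -11 (H = 14 - 1*5² = 14 - 1*25 = 14 - 25 = -11)
K*(y(13, 3) + H) = -80*(3 - 11) = -80*(-8) = 640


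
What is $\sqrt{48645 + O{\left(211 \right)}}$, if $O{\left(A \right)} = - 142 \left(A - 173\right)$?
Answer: $\sqrt{43249} \approx 207.96$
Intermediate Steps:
$O{\left(A \right)} = 24566 - 142 A$ ($O{\left(A \right)} = - 142 \left(-173 + A\right) = 24566 - 142 A$)
$\sqrt{48645 + O{\left(211 \right)}} = \sqrt{48645 + \left(24566 - 29962\right)} = \sqrt{48645 - 5396} = \sqrt{43249}$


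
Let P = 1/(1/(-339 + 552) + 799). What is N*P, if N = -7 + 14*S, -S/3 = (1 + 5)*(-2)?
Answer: 105861/170188 ≈ 0.62202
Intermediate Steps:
S = 36 (S = -3*(1 + 5)*(-2) = -18*(-2) = -3*(-12) = 36)
N = 497 (N = -7 + 14*36 = -7 + 504 = 497)
P = 213/170188 (P = 1/(1/213 + 799) = 1/(170188/213) = 213/170188 ≈ 0.0012516)
N*P = 497*(213/170188) = 105861/170188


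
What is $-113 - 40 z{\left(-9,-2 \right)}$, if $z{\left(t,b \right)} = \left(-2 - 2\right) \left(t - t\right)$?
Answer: $-113$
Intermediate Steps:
$z{\left(t,b \right)} = 0$ ($z{\left(t,b \right)} = \left(-4\right) 0 = 0$)
$-113 - 40 z{\left(-9,-2 \right)} = -113 - 0 = -113 + 0 = -113$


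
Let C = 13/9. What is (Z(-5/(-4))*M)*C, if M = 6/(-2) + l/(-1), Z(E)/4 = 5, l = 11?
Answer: -3640/9 ≈ -404.44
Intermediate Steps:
Z(E) = 20 (Z(E) = 4*5 = 20)
M = -14 (M = 6/(-2) + 11/(-1) = 6*(-½) + 11*(-1) = -3 - 11 = -14)
C = 13/9 (C = 13*(⅑) = 13/9 ≈ 1.4444)
(Z(-5/(-4))*M)*C = (20*(-14))*(13/9) = -280*13/9 = -3640/9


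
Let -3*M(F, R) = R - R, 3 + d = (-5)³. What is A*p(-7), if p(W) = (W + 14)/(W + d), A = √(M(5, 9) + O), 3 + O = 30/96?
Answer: -7*I*√43/540 ≈ -0.085004*I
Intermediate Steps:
d = -128 (d = -3 + (-5)³ = -3 - 125 = -128)
M(F, R) = 0 (M(F, R) = -(R - R)/3 = -⅓*0 = 0)
O = -43/16 (O = -3 + 30/96 = -3 + 30*(1/96) = -3 + 5/16 = -43/16 ≈ -2.6875)
A = I*√43/4 (A = √(0 - 43/16) = √(-43/16) = I*√43/4 ≈ 1.6394*I)
p(W) = (14 + W)/(-128 + W) (p(W) = (W + 14)/(W - 128) = (14 + W)/(-128 + W))
A*p(-7) = (I*√43/4)*((14 - 7)/(-128 - 7)) = (I*√43/4)*(7/(-135)) = (I*√43/4)*(-1/135*7) = (I*√43/4)*(-7/135) = -7*I*√43/540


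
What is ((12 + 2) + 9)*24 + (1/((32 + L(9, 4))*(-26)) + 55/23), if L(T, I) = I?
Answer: 11934913/21528 ≈ 554.39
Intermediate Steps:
((12 + 2) + 9)*24 + (1/((32 + L(9, 4))*(-26)) + 55/23) = ((12 + 2) + 9)*24 + (1/((32 + 4)*(-26)) + 55/23) = (14 + 9)*24 + (-1/26/36 + 55*(1/23)) = 23*24 + ((1/36)*(-1/26) + 55/23) = 552 + (-1/936 + 55/23) = 552 + 51457/21528 = 11934913/21528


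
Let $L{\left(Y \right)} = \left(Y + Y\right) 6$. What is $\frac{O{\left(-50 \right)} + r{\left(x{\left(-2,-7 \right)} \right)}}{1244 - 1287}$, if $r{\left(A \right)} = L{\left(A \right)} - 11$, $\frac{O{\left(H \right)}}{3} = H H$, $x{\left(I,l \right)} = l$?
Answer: $- \frac{7405}{43} \approx -172.21$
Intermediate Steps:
$L{\left(Y \right)} = 12 Y$ ($L{\left(Y \right)} = 2 Y 6 = 12 Y$)
$O{\left(H \right)} = 3 H^{2}$ ($O{\left(H \right)} = 3 H H = 3 H^{2}$)
$r{\left(A \right)} = -11 + 12 A$ ($r{\left(A \right)} = 12 A - 11 = -11 + 12 A$)
$\frac{O{\left(-50 \right)} + r{\left(x{\left(-2,-7 \right)} \right)}}{1244 - 1287} = \frac{3 \left(-50\right)^{2} + \left(-11 + 12 \left(-7\right)\right)}{1244 - 1287} = \frac{3 \cdot 2500 - 95}{1244 - 1287} = \frac{7500 - 95}{-43} = 7405 \left(- \frac{1}{43}\right) = - \frac{7405}{43}$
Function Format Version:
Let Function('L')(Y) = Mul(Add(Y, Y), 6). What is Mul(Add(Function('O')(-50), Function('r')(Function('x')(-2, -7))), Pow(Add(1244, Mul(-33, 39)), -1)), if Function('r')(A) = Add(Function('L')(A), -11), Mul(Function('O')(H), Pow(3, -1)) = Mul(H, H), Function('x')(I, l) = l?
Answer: Rational(-7405, 43) ≈ -172.21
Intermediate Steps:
Function('L')(Y) = Mul(12, Y) (Function('L')(Y) = Mul(Mul(2, Y), 6) = Mul(12, Y))
Function('O')(H) = Mul(3, Pow(H, 2)) (Function('O')(H) = Mul(3, Mul(H, H)) = Mul(3, Pow(H, 2)))
Function('r')(A) = Add(-11, Mul(12, A)) (Function('r')(A) = Add(Mul(12, A), -11) = Add(-11, Mul(12, A)))
Mul(Add(Function('O')(-50), Function('r')(Function('x')(-2, -7))), Pow(Add(1244, Mul(-33, 39)), -1)) = Mul(Add(Mul(3, Pow(-50, 2)), Add(-11, Mul(12, -7))), Pow(Add(1244, Mul(-33, 39)), -1)) = Mul(Add(Mul(3, 2500), Add(-11, -84)), Pow(Add(1244, -1287), -1)) = Mul(Add(7500, -95), Pow(-43, -1)) = Mul(7405, Rational(-1, 43)) = Rational(-7405, 43)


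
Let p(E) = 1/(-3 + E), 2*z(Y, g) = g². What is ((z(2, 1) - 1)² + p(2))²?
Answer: 9/16 ≈ 0.56250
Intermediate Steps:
z(Y, g) = g²/2
((z(2, 1) - 1)² + p(2))² = (((½)*1² - 1)² + 1/(-3 + 2))² = (((½)*1 - 1)² + 1/(-1))² = ((½ - 1)² - 1)² = ((-½)² - 1)² = (¼ - 1)² = (-¾)² = 9/16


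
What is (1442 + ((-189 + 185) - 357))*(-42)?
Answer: -45402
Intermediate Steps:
(1442 + ((-189 + 185) - 357))*(-42) = (1442 + (-4 - 357))*(-42) = (1442 - 361)*(-42) = 1081*(-42) = -45402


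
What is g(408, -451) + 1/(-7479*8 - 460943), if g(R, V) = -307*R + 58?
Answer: -65199988451/520775 ≈ -1.2520e+5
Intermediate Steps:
g(R, V) = 58 - 307*R
g(408, -451) + 1/(-7479*8 - 460943) = (58 - 307*408) + 1/(-7479*8 - 460943) = (58 - 125256) + 1/(-59832 - 460943) = -125198 + 1/(-520775) = -125198 - 1/520775 = -65199988451/520775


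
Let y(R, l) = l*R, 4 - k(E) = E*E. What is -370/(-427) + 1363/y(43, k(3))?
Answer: -502451/91805 ≈ -5.4730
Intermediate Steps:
k(E) = 4 - E² (k(E) = 4 - E*E = 4 - E²)
y(R, l) = R*l
-370/(-427) + 1363/y(43, k(3)) = -370/(-427) + 1363/((43*(4 - 1*3²))) = -370*(-1/427) + 1363/((43*(4 - 1*9))) = 370/427 + 1363/((43*(4 - 9))) = 370/427 + 1363/((43*(-5))) = 370/427 + 1363/(-215) = 370/427 + 1363*(-1/215) = 370/427 - 1363/215 = -502451/91805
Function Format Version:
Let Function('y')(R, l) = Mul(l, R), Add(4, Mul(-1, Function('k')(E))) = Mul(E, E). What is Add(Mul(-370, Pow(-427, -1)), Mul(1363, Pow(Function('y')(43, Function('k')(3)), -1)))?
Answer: Rational(-502451, 91805) ≈ -5.4730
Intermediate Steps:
Function('k')(E) = Add(4, Mul(-1, Pow(E, 2))) (Function('k')(E) = Add(4, Mul(-1, Mul(E, E))) = Add(4, Mul(-1, Pow(E, 2))))
Function('y')(R, l) = Mul(R, l)
Add(Mul(-370, Pow(-427, -1)), Mul(1363, Pow(Function('y')(43, Function('k')(3)), -1))) = Add(Mul(-370, Pow(-427, -1)), Mul(1363, Pow(Mul(43, Add(4, Mul(-1, Pow(3, 2)))), -1))) = Add(Mul(-370, Rational(-1, 427)), Mul(1363, Pow(Mul(43, Add(4, Mul(-1, 9))), -1))) = Add(Rational(370, 427), Mul(1363, Pow(Mul(43, Add(4, -9)), -1))) = Add(Rational(370, 427), Mul(1363, Pow(Mul(43, -5), -1))) = Add(Rational(370, 427), Mul(1363, Pow(-215, -1))) = Add(Rational(370, 427), Mul(1363, Rational(-1, 215))) = Add(Rational(370, 427), Rational(-1363, 215)) = Rational(-502451, 91805)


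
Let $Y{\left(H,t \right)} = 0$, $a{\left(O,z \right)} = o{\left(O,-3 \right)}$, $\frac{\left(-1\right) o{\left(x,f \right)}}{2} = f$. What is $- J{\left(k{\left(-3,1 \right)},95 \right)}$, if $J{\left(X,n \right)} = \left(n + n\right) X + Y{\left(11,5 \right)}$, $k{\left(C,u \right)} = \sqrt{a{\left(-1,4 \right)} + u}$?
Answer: $- 190 \sqrt{7} \approx -502.69$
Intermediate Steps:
$o{\left(x,f \right)} = - 2 f$
$a{\left(O,z \right)} = 6$ ($a{\left(O,z \right)} = \left(-2\right) \left(-3\right) = 6$)
$k{\left(C,u \right)} = \sqrt{6 + u}$
$J{\left(X,n \right)} = 2 X n$ ($J{\left(X,n \right)} = \left(n + n\right) X + 0 = 2 n X + 0 = 2 X n + 0 = 2 X n$)
$- J{\left(k{\left(-3,1 \right)},95 \right)} = - 2 \sqrt{6 + 1} \cdot 95 = - 2 \sqrt{7} \cdot 95 = - 190 \sqrt{7}$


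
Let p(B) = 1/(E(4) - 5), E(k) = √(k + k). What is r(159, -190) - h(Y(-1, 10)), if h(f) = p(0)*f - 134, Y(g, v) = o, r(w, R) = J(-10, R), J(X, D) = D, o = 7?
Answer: -917/17 + 14*√2/17 ≈ -52.777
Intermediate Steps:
E(k) = √2*√k (E(k) = √(2*k) = √2*√k)
p(B) = 1/(-5 + 2*√2) (p(B) = 1/(√2*√4 - 5) = 1/(√2*2 - 5) = 1/(2*√2 - 5) = 1/(-5 + 2*√2))
r(w, R) = R
Y(g, v) = 7
h(f) = -134 + f*(-5/17 - 2*√2/17) (h(f) = (-5/17 - 2*√2/17)*f - 134 = f*(-5/17 - 2*√2/17) - 134 = -134 + f*(-5/17 - 2*√2/17))
r(159, -190) - h(Y(-1, 10)) = -190 - (-134 - 5/17*7 - 2/17*7*√2) = -190 - (-134 - 35/17 - 14*√2/17) = -190 - (-2313/17 - 14*√2/17) = -190 + (2313/17 + 14*√2/17) = -917/17 + 14*√2/17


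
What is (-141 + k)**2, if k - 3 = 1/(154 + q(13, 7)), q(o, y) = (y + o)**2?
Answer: 5844755401/306916 ≈ 19044.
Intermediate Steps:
q(o, y) = (o + y)**2
k = 1663/554 (k = 3 + 1/(154 + (13 + 7)**2) = 3 + 1/(154 + 20**2) = 3 + 1/(154 + 400) = 3 + 1/554 = 1663/554 ≈ 3.0018)
(-141 + k)**2 = (-141 + 1663/554)**2 = (-76451/554)**2 = 5844755401/306916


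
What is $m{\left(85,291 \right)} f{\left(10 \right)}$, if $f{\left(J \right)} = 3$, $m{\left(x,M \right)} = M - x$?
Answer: $618$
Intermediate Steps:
$m{\left(85,291 \right)} f{\left(10 \right)} = \left(291 - 85\right) 3 = 206 \cdot 3 = 618$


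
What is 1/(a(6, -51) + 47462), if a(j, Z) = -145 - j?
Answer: 1/47311 ≈ 2.1137e-5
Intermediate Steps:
1/(a(6, -51) + 47462) = 1/((-145 - 1*6) + 47462) = 1/((-145 - 6) + 47462) = 1/(-151 + 47462) = 1/47311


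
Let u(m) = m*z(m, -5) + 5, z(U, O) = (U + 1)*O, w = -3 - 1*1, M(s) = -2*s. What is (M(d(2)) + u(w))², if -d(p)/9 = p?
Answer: 361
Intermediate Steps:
d(p) = -9*p
w = -4 (w = -3 - 1 = -4)
z(U, O) = O*(1 + U) (z(U, O) = (1 + U)*O = O*(1 + U))
u(m) = 5 + m*(-5 - 5*m) (u(m) = m*(-5*(1 + m)) + 5 = m*(-5 - 5*m) + 5 = 5 + m*(-5 - 5*m))
(M(d(2)) + u(w))² = (-(-18)*2 + (5 - 5*(-4) - 5*(-4)²))² = (-2*(-18) + (5 + 20 - 5*16))² = (36 + (5 + 20 - 80))² = (36 - 55)² = (-19)² = 361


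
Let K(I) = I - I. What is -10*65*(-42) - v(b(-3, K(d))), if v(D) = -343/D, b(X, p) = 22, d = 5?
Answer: 600943/22 ≈ 27316.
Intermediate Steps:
K(I) = 0
-10*65*(-42) - v(b(-3, K(d))) = -10*65*(-42) - (-343)/22 = -650*(-42) - (-343)/22 = 27300 - 1*(-343/22) = 27300 + 343/22 = 600943/22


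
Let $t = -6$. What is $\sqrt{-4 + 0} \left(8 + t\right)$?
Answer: $4 i \approx 4.0 i$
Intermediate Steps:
$\sqrt{-4 + 0} \left(8 + t\right) = \sqrt{-4 + 0} \left(8 - 6\right) = \sqrt{-4} \cdot 2 = 2 i 2 = 4 i$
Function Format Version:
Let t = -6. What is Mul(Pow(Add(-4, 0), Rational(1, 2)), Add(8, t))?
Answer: Mul(4, I) ≈ Mul(4.0000, I)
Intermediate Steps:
Mul(Pow(Add(-4, 0), Rational(1, 2)), Add(8, t)) = Mul(Pow(Add(-4, 0), Rational(1, 2)), Add(8, -6)) = Mul(Pow(-4, Rational(1, 2)), 2) = Mul(Mul(2, I), 2) = Mul(4, I)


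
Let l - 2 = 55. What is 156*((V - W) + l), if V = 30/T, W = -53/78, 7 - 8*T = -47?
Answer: 29074/3 ≈ 9691.3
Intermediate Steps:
T = 27/4 (T = 7/8 - ⅛*(-47) = 7/8 + 47/8 = 27/4 ≈ 6.7500)
l = 57 (l = 2 + 55 = 57)
W = -53/78 (W = -53*1/78 = -53/78 ≈ -0.67949)
V = 40/9 (V = 30/(27/4) = 30*(4/27) = 40/9 ≈ 4.4444)
156*((V - W) + l) = 156*((40/9 - 1*(-53/78)) + 57) = 156*((40/9 + 53/78) + 57) = 156*(1199/234 + 57) = 156*(14537/234) = 29074/3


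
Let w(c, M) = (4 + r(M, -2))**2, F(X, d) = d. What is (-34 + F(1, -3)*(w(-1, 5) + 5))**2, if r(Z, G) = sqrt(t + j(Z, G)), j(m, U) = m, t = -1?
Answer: 24649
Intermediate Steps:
r(Z, G) = sqrt(-1 + Z)
w(c, M) = (4 + sqrt(-1 + M))**2
(-34 + F(1, -3)*(w(-1, 5) + 5))**2 = (-34 - 3*((4 + sqrt(-1 + 5))**2 + 5))**2 = (-34 - 3*((4 + sqrt(4))**2 + 5))**2 = (-34 - 3*((4 + 2)**2 + 5))**2 = (-34 - 3*(6**2 + 5))**2 = (-34 - 3*(36 + 5))**2 = (-34 - 3*41)**2 = (-34 - 123)**2 = (-157)**2 = 24649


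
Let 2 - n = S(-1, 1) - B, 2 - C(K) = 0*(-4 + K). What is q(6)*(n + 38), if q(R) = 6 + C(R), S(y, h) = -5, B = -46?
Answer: -8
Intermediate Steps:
C(K) = 2 (C(K) = 2 - 0*(-4 + K) = 2 - 1*0 = 2 + 0 = 2)
q(R) = 8 (q(R) = 6 + 2 = 8)
n = -39 (n = 2 - (-5 - 1*(-46)) = 2 - (-5 + 46) = 2 - 1*41 = 2 - 41 = -39)
q(6)*(n + 38) = 8*(-39 + 38) = 8*(-1) = -8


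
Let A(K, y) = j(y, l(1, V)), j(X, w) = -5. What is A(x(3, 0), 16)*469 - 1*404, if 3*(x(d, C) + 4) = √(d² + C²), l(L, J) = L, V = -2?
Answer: -2749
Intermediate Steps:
x(d, C) = -4 + √(C² + d²)/3 (x(d, C) = -4 + √(d² + C²)/3 = -4 + √(C² + d²)/3)
A(K, y) = -5
A(x(3, 0), 16)*469 - 1*404 = -5*469 - 1*404 = -2345 - 404 = -2749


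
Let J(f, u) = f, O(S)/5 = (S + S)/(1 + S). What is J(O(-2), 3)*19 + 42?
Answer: 422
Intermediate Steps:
O(S) = 10*S/(1 + S) (O(S) = 5*((S + S)/(1 + S)) = 5*((2*S)/(1 + S)) = 5*(2*S/(1 + S)) = 10*S/(1 + S))
J(O(-2), 3)*19 + 42 = (10*(-2)/(1 - 2))*19 + 42 = (10*(-2)/(-1))*19 + 42 = (10*(-2)*(-1))*19 + 42 = 20*19 + 42 = 380 + 42 = 422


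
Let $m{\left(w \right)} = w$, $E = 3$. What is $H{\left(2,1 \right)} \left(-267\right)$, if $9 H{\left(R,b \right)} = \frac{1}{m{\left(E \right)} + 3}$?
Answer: $- \frac{89}{18} \approx -4.9444$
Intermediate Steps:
$H{\left(R,b \right)} = \frac{1}{54}$ ($H{\left(R,b \right)} = \frac{1}{9 \left(3 + 3\right)} = \frac{1}{9 \cdot 6} = \frac{1}{9} \cdot \frac{1}{6} = \frac{1}{54}$)
$H{\left(2,1 \right)} \left(-267\right) = \frac{1}{54} \left(-267\right) = - \frac{89}{18}$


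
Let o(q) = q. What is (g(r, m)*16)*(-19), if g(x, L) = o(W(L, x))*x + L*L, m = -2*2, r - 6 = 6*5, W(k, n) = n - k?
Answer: -442624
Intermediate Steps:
r = 36 (r = 6 + 6*5 = 6 + 30 = 36)
m = -4
g(x, L) = L**2 + x*(x - L) (g(x, L) = (x - L)*x + L*L = x*(x - L) + L**2 = L**2 + x*(x - L))
(g(r, m)*16)*(-19) = (((-4)**2 - 1*36*(-4 - 1*36))*16)*(-19) = ((16 - 1*36*(-4 - 36))*16)*(-19) = ((16 - 1*36*(-40))*16)*(-19) = ((16 + 1440)*16)*(-19) = (1456*16)*(-19) = 23296*(-19) = -442624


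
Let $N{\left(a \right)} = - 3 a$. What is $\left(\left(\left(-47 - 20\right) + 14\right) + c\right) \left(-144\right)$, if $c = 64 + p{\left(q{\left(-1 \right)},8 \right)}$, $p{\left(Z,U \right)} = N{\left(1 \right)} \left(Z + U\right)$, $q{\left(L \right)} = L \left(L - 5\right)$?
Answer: $4464$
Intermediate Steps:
$q{\left(L \right)} = L \left(-5 + L\right)$
$p{\left(Z,U \right)} = - 3 U - 3 Z$ ($p{\left(Z,U \right)} = \left(-3\right) 1 \left(Z + U\right) = - 3 \left(U + Z\right) = - 3 U - 3 Z$)
$c = 22$ ($c = 64 - \left(24 + 3 \left(- (-5 - 1)\right)\right) = 64 - \left(24 + 3 \left(\left(-1\right) \left(-6\right)\right)\right) = 64 - 42 = 22$)
$\left(\left(\left(-47 - 20\right) + 14\right) + c\right) \left(-144\right) = \left(\left(\left(-47 - 20\right) + 14\right) + 22\right) \left(-144\right) = \left(\left(-67 + 14\right) + 22\right) \left(-144\right) = \left(-53 + 22\right) \left(-144\right) = \left(-31\right) \left(-144\right) = 4464$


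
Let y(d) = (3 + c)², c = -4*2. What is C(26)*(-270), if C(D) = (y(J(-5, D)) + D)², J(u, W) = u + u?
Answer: -702270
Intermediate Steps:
J(u, W) = 2*u
c = -8
y(d) = 25 (y(d) = (3 - 8)² = (-5)² = 25)
C(D) = (25 + D)²
C(26)*(-270) = (25 + 26)²*(-270) = 51²*(-270) = 2601*(-270) = -702270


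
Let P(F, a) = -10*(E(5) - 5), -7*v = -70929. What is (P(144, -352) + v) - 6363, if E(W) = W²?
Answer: 24988/7 ≈ 3569.7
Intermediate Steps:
v = 70929/7 (v = -⅐*(-70929) = 70929/7 ≈ 10133.)
P(F, a) = -200 (P(F, a) = -10*(5² - 5) = -10*(25 - 5) = -10*20 = -200)
(P(144, -352) + v) - 6363 = (-200 + 70929/7) - 6363 = 69529/7 - 6363 = 24988/7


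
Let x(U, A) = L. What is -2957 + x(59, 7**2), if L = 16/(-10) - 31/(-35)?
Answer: -20704/7 ≈ -2957.7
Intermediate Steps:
L = -5/7 (L = 16*(-1/10) - 31*(-1/35) = -8/5 + 31/35 = -5/7 ≈ -0.71429)
x(U, A) = -5/7
-2957 + x(59, 7**2) = -2957 - 5/7 = -20704/7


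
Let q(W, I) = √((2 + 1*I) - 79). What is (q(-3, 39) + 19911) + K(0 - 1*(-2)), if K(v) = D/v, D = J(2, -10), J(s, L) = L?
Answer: 19906 + I*√38 ≈ 19906.0 + 6.1644*I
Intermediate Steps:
D = -10
q(W, I) = √(-77 + I) (q(W, I) = √((2 + I) - 79) = √(-77 + I))
K(v) = -10/v
(q(-3, 39) + 19911) + K(0 - 1*(-2)) = (√(-77 + 39) + 19911) - 10/(0 - 1*(-2)) = (√(-38) + 19911) - 10/(0 + 2) = (I*√38 + 19911) - 10/2 = (19911 + I*√38) - 10*½ = (19911 + I*√38) - 5 = 19906 + I*√38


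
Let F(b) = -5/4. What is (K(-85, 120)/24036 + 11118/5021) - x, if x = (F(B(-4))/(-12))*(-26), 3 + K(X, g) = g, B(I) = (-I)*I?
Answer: 1189348505/241369512 ≈ 4.9275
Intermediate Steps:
B(I) = -I²
K(X, g) = -3 + g
F(b) = -5/4 (F(b) = -5*¼ = -5/4)
x = -65/24 (x = -5/4/(-12)*(-26) = -5/4*(-1/12)*(-26) = (5/48)*(-26) = -65/24 ≈ -2.7083)
(K(-85, 120)/24036 + 11118/5021) - x = ((-3 + 120)/24036 + 11118/5021) - 1*(-65/24) = (117*(1/24036) + 11118*(1/5021)) + 65/24 = (39/8012 + 11118/5021) + 65/24 = 89273235/40228252 + 65/24 = 1189348505/241369512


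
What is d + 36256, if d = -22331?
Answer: 13925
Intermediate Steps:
d + 36256 = -22331 + 36256 = 13925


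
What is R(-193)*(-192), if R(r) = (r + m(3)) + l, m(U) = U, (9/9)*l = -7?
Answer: 37824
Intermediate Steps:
l = -7
R(r) = -4 + r (R(r) = (r + 3) - 7 = (3 + r) - 7 = -4 + r)
R(-193)*(-192) = (-4 - 193)*(-192) = -197*(-192) = 37824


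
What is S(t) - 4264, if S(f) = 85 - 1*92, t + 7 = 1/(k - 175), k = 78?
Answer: -4271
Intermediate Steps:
t = -680/97 (t = -7 + 1/(78 - 175) = -7 + 1/(-97) = -7 - 1/97 = -680/97 ≈ -7.0103)
S(f) = -7 (S(f) = 85 - 92 = -7)
S(t) - 4264 = -7 - 4264 = -4271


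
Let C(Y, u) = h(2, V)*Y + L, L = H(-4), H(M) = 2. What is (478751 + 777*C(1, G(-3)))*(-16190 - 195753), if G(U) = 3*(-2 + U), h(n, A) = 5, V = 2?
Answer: -102620681170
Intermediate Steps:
G(U) = -6 + 3*U
L = 2
C(Y, u) = 2 + 5*Y (C(Y, u) = 5*Y + 2 = 2 + 5*Y)
(478751 + 777*C(1, G(-3)))*(-16190 - 195753) = (478751 + 777*(2 + 5*1))*(-16190 - 195753) = (478751 + 777*(2 + 5))*(-211943) = (478751 + 777*7)*(-211943) = (478751 + 5439)*(-211943) = 484190*(-211943) = -102620681170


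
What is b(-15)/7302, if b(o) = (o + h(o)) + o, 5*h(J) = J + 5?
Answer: -16/3651 ≈ -0.0043824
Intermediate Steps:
h(J) = 1 + J/5 (h(J) = (J + 5)/5 = (5 + J)/5 = 1 + J/5)
b(o) = 1 + 11*o/5 (b(o) = (o + (1 + o/5)) + o = (1 + 6*o/5) + o = 1 + 11*o/5)
b(-15)/7302 = (1 + (11/5)*(-15))/7302 = (1 - 33)*(1/7302) = -32*1/7302 = -16/3651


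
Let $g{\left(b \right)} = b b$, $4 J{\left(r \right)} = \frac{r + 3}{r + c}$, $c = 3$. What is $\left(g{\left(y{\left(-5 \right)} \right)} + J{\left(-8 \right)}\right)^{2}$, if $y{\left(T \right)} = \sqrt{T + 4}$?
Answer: $\frac{9}{16} \approx 0.5625$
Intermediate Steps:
$y{\left(T \right)} = \sqrt{4 + T}$
$J{\left(r \right)} = \frac{1}{4}$ ($J{\left(r \right)} = \frac{\left(r + 3\right) \frac{1}{r + 3}}{4} = \frac{\left(3 + r\right) \frac{1}{3 + r}}{4} = \frac{1}{4} \cdot 1 = \frac{1}{4}$)
$g{\left(b \right)} = b^{2}$
$\left(g{\left(y{\left(-5 \right)} \right)} + J{\left(-8 \right)}\right)^{2} = \left(\left(\sqrt{4 - 5}\right)^{2} + \frac{1}{4}\right)^{2} = \left(\left(\sqrt{-1}\right)^{2} + \frac{1}{4}\right)^{2} = \left(i^{2} + \frac{1}{4}\right)^{2} = \left(-1 + \frac{1}{4}\right)^{2} = \left(- \frac{3}{4}\right)^{2} = \frac{9}{16}$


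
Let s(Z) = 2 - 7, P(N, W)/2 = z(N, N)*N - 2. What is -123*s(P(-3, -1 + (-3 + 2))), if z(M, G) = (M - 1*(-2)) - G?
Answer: 615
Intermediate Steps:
z(M, G) = 2 + M - G (z(M, G) = (M + 2) - G = (2 + M) - G = 2 + M - G)
P(N, W) = -4 + 4*N (P(N, W) = 2*((2 + N - N)*N - 2) = 2*(2*N - 2) = 2*(-2 + 2*N) = -4 + 4*N)
s(Z) = -5
-123*s(P(-3, -1 + (-3 + 2))) = -123*(-5) = 615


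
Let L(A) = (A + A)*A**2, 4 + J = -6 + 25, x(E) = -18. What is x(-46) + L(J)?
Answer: 6732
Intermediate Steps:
J = 15 (J = -4 + (-6 + 25) = -4 + 19 = 15)
L(A) = 2*A**3 (L(A) = (2*A)*A**2 = 2*A**3)
x(-46) + L(J) = -18 + 2*15**3 = -18 + 2*3375 = -18 + 6750 = 6732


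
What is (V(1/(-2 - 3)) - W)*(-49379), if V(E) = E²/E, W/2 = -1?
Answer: -444411/5 ≈ -88882.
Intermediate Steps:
W = -2 (W = 2*(-1) = -2)
V(E) = E
(V(1/(-2 - 3)) - W)*(-49379) = (1/(-2 - 3) - 1*(-2))*(-49379) = (1/(-5) + 2)*(-49379) = (-⅕ + 2)*(-49379) = (9/5)*(-49379) = -444411/5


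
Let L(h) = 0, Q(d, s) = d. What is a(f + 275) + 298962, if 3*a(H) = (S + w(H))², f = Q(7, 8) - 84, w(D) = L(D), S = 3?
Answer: 298965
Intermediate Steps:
w(D) = 0
f = -77 (f = 7 - 84 = -77)
a(H) = 3 (a(H) = (3 + 0)²/3 = (⅓)*3² = (⅓)*9 = 3)
a(f + 275) + 298962 = 3 + 298962 = 298965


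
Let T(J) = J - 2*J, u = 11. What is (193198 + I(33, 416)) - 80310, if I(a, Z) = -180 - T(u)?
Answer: 112719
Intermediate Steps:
T(J) = -J
I(a, Z) = -169 (I(a, Z) = -180 - (-1)*11 = -180 - 1*(-11) = -180 + 11 = -169)
(193198 + I(33, 416)) - 80310 = (193198 - 169) - 80310 = 193029 - 80310 = 112719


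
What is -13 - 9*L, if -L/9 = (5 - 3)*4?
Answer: 635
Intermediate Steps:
L = -72 (L = -9*(5 - 3)*4 = -18*4 = -9*8 = -72)
-13 - 9*L = -13 - 9*(-72) = -13 + 648 = 635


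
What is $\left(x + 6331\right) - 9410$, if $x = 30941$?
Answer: $27862$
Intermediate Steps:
$\left(x + 6331\right) - 9410 = \left(30941 + 6331\right) - 9410 = 37272 - 9410 = 27862$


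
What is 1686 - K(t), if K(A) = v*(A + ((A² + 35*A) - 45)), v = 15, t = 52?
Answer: -66279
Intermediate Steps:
K(A) = -675 + 15*A² + 540*A (K(A) = 15*(A + ((A² + 35*A) - 45)) = 15*(A + (-45 + A² + 35*A)) = 15*(-45 + A² + 36*A) = -675 + 15*A² + 540*A)
1686 - K(t) = 1686 - (-675 + 15*52² + 540*52) = 1686 - (-675 + 15*2704 + 28080) = 1686 - (-675 + 40560 + 28080) = 1686 - 1*67965 = 1686 - 67965 = -66279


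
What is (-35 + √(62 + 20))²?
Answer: (35 - √82)² ≈ 673.12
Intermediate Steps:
(-35 + √(62 + 20))² = (-35 + √82)²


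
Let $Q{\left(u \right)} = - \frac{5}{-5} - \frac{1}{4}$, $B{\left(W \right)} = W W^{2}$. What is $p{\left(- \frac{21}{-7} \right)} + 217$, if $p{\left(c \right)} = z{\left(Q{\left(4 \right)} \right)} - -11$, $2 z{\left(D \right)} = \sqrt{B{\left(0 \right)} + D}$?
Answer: $228 + \frac{\sqrt{3}}{4} \approx 228.43$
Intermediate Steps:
$B{\left(W \right)} = W^{3}$
$Q{\left(u \right)} = \frac{3}{4}$ ($Q{\left(u \right)} = \left(-5\right) \left(- \frac{1}{5}\right) - \frac{1}{4} = 1 - \frac{1}{4} = \frac{3}{4}$)
$z{\left(D \right)} = \frac{\sqrt{D}}{2}$ ($z{\left(D \right)} = \frac{\sqrt{0^{3} + D}}{2} = \frac{\sqrt{0 + D}}{2} = \frac{\sqrt{D}}{2}$)
$p{\left(c \right)} = 11 + \frac{\sqrt{3}}{4}$ ($p{\left(c \right)} = \frac{\sqrt{\frac{3}{4}}}{2} - -11 = \frac{\frac{1}{2} \sqrt{3}}{2} + 11 = \frac{\sqrt{3}}{4} + 11 = 11 + \frac{\sqrt{3}}{4}$)
$p{\left(- \frac{21}{-7} \right)} + 217 = \left(11 + \frac{\sqrt{3}}{4}\right) + 217 = 228 + \frac{\sqrt{3}}{4}$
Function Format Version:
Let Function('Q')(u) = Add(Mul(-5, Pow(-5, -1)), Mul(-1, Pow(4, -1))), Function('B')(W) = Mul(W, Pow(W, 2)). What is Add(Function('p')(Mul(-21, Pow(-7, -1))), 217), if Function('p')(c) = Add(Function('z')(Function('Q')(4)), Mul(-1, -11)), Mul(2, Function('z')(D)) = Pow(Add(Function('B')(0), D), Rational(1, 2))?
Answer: Add(228, Mul(Rational(1, 4), Pow(3, Rational(1, 2)))) ≈ 228.43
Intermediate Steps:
Function('B')(W) = Pow(W, 3)
Function('Q')(u) = Rational(3, 4) (Function('Q')(u) = Add(Mul(-5, Rational(-1, 5)), Mul(-1, Rational(1, 4))) = Add(1, Rational(-1, 4)) = Rational(3, 4))
Function('z')(D) = Mul(Rational(1, 2), Pow(D, Rational(1, 2))) (Function('z')(D) = Mul(Rational(1, 2), Pow(Add(Pow(0, 3), D), Rational(1, 2))) = Mul(Rational(1, 2), Pow(Add(0, D), Rational(1, 2))) = Mul(Rational(1, 2), Pow(D, Rational(1, 2))))
Function('p')(c) = Add(11, Mul(Rational(1, 4), Pow(3, Rational(1, 2)))) (Function('p')(c) = Add(Mul(Rational(1, 2), Pow(Rational(3, 4), Rational(1, 2))), Mul(-1, -11)) = Add(Mul(Rational(1, 2), Mul(Rational(1, 2), Pow(3, Rational(1, 2)))), 11) = Add(Mul(Rational(1, 4), Pow(3, Rational(1, 2))), 11) = Add(11, Mul(Rational(1, 4), Pow(3, Rational(1, 2)))))
Add(Function('p')(Mul(-21, Pow(-7, -1))), 217) = Add(Add(11, Mul(Rational(1, 4), Pow(3, Rational(1, 2)))), 217) = Add(228, Mul(Rational(1, 4), Pow(3, Rational(1, 2))))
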